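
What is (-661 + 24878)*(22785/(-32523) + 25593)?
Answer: 6718912639606/10841 ≈ 6.1977e+8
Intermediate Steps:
(-661 + 24878)*(22785/(-32523) + 25593) = 24217*(22785*(-1/32523) + 25593) = 24217*(-7595/10841 + 25593) = 24217*(277446118/10841) = 6718912639606/10841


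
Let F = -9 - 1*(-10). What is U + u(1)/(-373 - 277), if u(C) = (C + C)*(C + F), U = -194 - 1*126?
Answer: -104002/325 ≈ -320.01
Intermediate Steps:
U = -320 (U = -194 - 126 = -320)
F = 1 (F = -9 + 10 = 1)
u(C) = 2*C*(1 + C) (u(C) = (C + C)*(C + 1) = (2*C)*(1 + C) = 2*C*(1 + C))
U + u(1)/(-373 - 277) = -320 + (2*1*(1 + 1))/(-373 - 277) = -320 + (2*1*2)/(-650) = -320 + 4*(-1/650) = -320 - 2/325 = -104002/325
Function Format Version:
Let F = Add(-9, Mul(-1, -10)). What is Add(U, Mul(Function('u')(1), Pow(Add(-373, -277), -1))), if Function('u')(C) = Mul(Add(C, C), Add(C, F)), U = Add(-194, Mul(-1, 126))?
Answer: Rational(-104002, 325) ≈ -320.01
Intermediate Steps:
U = -320 (U = Add(-194, -126) = -320)
F = 1 (F = Add(-9, 10) = 1)
Function('u')(C) = Mul(2, C, Add(1, C)) (Function('u')(C) = Mul(Add(C, C), Add(C, 1)) = Mul(Mul(2, C), Add(1, C)) = Mul(2, C, Add(1, C)))
Add(U, Mul(Function('u')(1), Pow(Add(-373, -277), -1))) = Add(-320, Mul(Mul(2, 1, Add(1, 1)), Pow(Add(-373, -277), -1))) = Add(-320, Mul(Mul(2, 1, 2), Pow(-650, -1))) = Add(-320, Mul(4, Rational(-1, 650))) = Add(-320, Rational(-2, 325)) = Rational(-104002, 325)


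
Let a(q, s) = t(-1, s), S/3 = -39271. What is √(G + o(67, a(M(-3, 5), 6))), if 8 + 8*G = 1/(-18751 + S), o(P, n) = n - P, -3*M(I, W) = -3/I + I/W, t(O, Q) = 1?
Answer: 3*I*√555347406890/273128 ≈ 8.1853*I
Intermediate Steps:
S = -117813 (S = 3*(-39271) = -117813)
M(I, W) = 1/I - I/(3*W) (M(I, W) = -(-3/I + I/W)/3 = 1/I - I/(3*W))
a(q, s) = 1
G = -1092513/1092512 (G = -1 + 1/(8*(-18751 - 117813)) = -1 + (⅛)/(-136564) = -1 + (⅛)*(-1/136564) = -1 - 1/1092512 = -1092513/1092512 ≈ -1.0000)
√(G + o(67, a(M(-3, 5), 6))) = √(-1092513/1092512 + (1 - 1*67)) = √(-1092513/1092512 + (1 - 67)) = √(-1092513/1092512 - 66) = √(-73198305/1092512) = 3*I*√555347406890/273128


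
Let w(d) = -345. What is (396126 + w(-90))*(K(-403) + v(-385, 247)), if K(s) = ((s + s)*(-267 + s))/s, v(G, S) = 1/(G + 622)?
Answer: -41897244733/79 ≈ -5.3034e+8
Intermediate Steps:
v(G, S) = 1/(622 + G)
K(s) = -534 + 2*s (K(s) = ((2*s)*(-267 + s))/s = (2*s*(-267 + s))/s = -534 + 2*s)
(396126 + w(-90))*(K(-403) + v(-385, 247)) = (396126 - 345)*((-534 + 2*(-403)) + 1/(622 - 385)) = 395781*((-534 - 806) + 1/237) = 395781*(-1340 + 1/237) = 395781*(-317579/237) = -41897244733/79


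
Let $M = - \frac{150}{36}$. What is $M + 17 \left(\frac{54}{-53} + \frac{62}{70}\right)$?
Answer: $- \frac{71569}{11130} \approx -6.4303$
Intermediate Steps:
$M = - \frac{25}{6}$ ($M = \left(-150\right) \frac{1}{36} = - \frac{25}{6} \approx -4.1667$)
$M + 17 \left(\frac{54}{-53} + \frac{62}{70}\right) = - \frac{25}{6} + 17 \left(\frac{54}{-53} + \frac{62}{70}\right) = - \frac{25}{6} + 17 \left(54 \left(- \frac{1}{53}\right) + 62 \cdot \frac{1}{70}\right) = - \frac{25}{6} + 17 \left(- \frac{54}{53} + \frac{31}{35}\right) = - \frac{25}{6} + 17 \left(- \frac{247}{1855}\right) = - \frac{25}{6} - \frac{4199}{1855} = - \frac{71569}{11130}$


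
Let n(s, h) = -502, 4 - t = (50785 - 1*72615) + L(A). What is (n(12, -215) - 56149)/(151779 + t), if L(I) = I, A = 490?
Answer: -56651/173123 ≈ -0.32723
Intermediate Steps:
t = 21344 (t = 4 - ((50785 - 1*72615) + 490) = 4 - ((50785 - 72615) + 490) = 4 - (-21830 + 490) = 4 - 1*(-21340) = 4 + 21340 = 21344)
(n(12, -215) - 56149)/(151779 + t) = (-502 - 56149)/(151779 + 21344) = -56651/173123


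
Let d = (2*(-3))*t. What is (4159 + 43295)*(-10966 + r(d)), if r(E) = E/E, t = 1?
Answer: -520333110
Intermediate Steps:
d = -6 (d = (2*(-3))*1 = -6*1 = -6)
r(E) = 1
(4159 + 43295)*(-10966 + r(d)) = (4159 + 43295)*(-10966 + 1) = 47454*(-10965) = -520333110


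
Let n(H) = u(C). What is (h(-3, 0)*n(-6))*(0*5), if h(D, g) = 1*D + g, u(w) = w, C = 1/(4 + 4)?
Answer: 0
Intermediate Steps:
C = ⅛ (C = 1/8 = ⅛ ≈ 0.12500)
h(D, g) = D + g
n(H) = ⅛
(h(-3, 0)*n(-6))*(0*5) = ((-3 + 0)*(⅛))*(0*5) = -3*⅛*0 = -3/8*0 = 0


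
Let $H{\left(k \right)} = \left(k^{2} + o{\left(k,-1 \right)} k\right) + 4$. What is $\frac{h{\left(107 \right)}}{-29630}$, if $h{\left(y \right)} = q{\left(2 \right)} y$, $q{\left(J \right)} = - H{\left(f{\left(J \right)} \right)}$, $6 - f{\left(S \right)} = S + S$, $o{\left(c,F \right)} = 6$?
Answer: $\frac{214}{2963} \approx 0.072224$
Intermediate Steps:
$f{\left(S \right)} = 6 - 2 S$ ($f{\left(S \right)} = 6 - \left(S + S\right) = 6 - 2 S$)
$H{\left(k \right)} = 4 + k^{2} + 6 k$ ($H{\left(k \right)} = \left(k^{2} + 6 k\right) + 4 = 4 + k^{2} + 6 k$)
$q{\left(J \right)} = -40 - \left(6 - 2 J\right)^{2} + 12 J$ ($q{\left(J \right)} = - (4 + \left(6 - 2 J\right)^{2} + 6 \left(6 - 2 J\right)) = - (4 + \left(6 - 2 J\right)^{2} - \left(-36 + 12 J\right)) = - (40 + \left(6 - 2 J\right)^{2} - 12 J) = -40 - \left(6 - 2 J\right)^{2} + 12 J$)
$h{\left(y \right)} = - 20 y$ ($h{\left(y \right)} = \left(-76 - 4 \cdot 2^{2} + 36 \cdot 2\right) y = \left(-76 - 16 + 72\right) y = - 20 y$)
$\frac{h{\left(107 \right)}}{-29630} = \frac{\left(-20\right) 107}{-29630} = \left(-2140\right) \left(- \frac{1}{29630}\right) = \frac{214}{2963}$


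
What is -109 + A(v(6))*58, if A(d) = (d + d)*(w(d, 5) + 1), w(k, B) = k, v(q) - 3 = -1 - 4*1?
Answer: 123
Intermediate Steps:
v(q) = -2 (v(q) = 3 + (-1 - 4*1) = 3 + (-1 - 4) = 3 - 5 = -2)
A(d) = 2*d*(1 + d) (A(d) = (d + d)*(d + 1) = (2*d)*(1 + d) = 2*d*(1 + d))
-109 + A(v(6))*58 = -109 + (2*(-2)*(1 - 2))*58 = -109 + (2*(-2)*(-1))*58 = -109 + 4*58 = -109 + 232 = 123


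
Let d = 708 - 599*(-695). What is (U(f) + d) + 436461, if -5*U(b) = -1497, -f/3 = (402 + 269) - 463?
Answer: 4268867/5 ≈ 8.5377e+5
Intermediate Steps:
f = -624 (f = -3*((402 + 269) - 463) = -3*(671 - 463) = -3*208 = -624)
U(b) = 1497/5 (U(b) = -⅕*(-1497) = 1497/5)
d = 417013 (d = 708 + 416305 = 417013)
(U(f) + d) + 436461 = (1497/5 + 417013) + 436461 = 2086562/5 + 436461 = 4268867/5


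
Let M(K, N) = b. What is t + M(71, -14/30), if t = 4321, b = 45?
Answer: 4366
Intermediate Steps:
M(K, N) = 45
t + M(71, -14/30) = 4321 + 45 = 4366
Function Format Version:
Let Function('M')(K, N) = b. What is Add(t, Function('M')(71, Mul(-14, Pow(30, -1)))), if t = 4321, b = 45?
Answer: 4366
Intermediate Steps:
Function('M')(K, N) = 45
Add(t, Function('M')(71, Mul(-14, Pow(30, -1)))) = Add(4321, 45) = 4366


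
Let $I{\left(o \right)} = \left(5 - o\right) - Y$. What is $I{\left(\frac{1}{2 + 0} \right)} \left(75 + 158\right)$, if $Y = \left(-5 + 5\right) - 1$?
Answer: $\frac{2563}{2} \approx 1281.5$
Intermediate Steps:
$Y = -1$ ($Y = 0 - 1 = -1$)
$I{\left(o \right)} = 6 - o$ ($I{\left(o \right)} = \left(5 - o\right) - -1 = \left(5 - o\right) + 1 = 6 - o$)
$I{\left(\frac{1}{2 + 0} \right)} \left(75 + 158\right) = \left(6 - \frac{1}{2 + 0}\right) \left(75 + 158\right) = \left(6 - \frac{1}{2}\right) 233 = \frac{11}{2} \cdot 233 = \frac{2563}{2}$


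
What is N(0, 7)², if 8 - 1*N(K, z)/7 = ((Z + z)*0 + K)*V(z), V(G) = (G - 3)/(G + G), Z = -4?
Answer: 3136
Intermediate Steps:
V(G) = (-3 + G)/(2*G) (V(G) = (-3 + G)/((2*G)) = (-3 + G)*(1/(2*G)) = (-3 + G)/(2*G))
N(K, z) = 56 - 7*K*(-3 + z)/(2*z) (N(K, z) = 56 - 7*((-4 + z)*0 + K)*(-3 + z)/(2*z) = 56 - 7*(0 + K)*(-3 + z)/(2*z) = 56 - 7*K*(-3 + z)/(2*z))
N(0, 7)² = ((7/2)*(16*7 - 1*0*(-3 + 7))/7)² = ((7/2)*(⅐)*(112 - 1*0*4))² = ((7/2)*(⅐)*(112 + 0))² = ((7/2)*(⅐)*112)² = 56² = 3136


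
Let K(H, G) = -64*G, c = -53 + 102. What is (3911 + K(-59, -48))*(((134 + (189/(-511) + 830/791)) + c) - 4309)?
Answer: -1663409152455/57743 ≈ -2.8807e+7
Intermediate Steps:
c = 49
(3911 + K(-59, -48))*(((134 + (189/(-511) + 830/791)) + c) - 4309) = (3911 - 64*(-48))*(((134 + (189/(-511) + 830/791)) + 49) - 4309) = (3911 + 3072)*(((134 + (189*(-1/511) + 830*(1/791))) + 49) - 4309) = 6983*(((134 + (-27/73 + 830/791)) + 49) - 4309) = 6983*(((134 + 39233/57743) + 49) - 4309) = 6983*((7776795/57743 + 49) - 4309) = 6983*(10606202/57743 - 4309) = 6983*(-238208385/57743) = -1663409152455/57743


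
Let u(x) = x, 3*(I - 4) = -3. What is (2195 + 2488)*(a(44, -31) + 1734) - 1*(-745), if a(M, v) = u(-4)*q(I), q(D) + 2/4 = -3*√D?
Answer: 8130433 + 56196*√3 ≈ 8.2278e+6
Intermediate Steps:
I = 3 (I = 4 + (⅓)*(-3) = 4 - 1 = 3)
q(D) = -½ - 3*√D
a(M, v) = 2 + 12*√3 (a(M, v) = -4*(-½ - 3*√3) = 2 + 12*√3)
(2195 + 2488)*(a(44, -31) + 1734) - 1*(-745) = (2195 + 2488)*((2 + 12*√3) + 1734) - 1*(-745) = 4683*(1736 + 12*√3) + 745 = (8129688 + 56196*√3) + 745 = 8130433 + 56196*√3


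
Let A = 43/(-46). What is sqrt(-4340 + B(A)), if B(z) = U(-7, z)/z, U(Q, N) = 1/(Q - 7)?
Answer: I*sqrt(393201417)/301 ≈ 65.878*I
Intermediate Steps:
A = -43/46 (A = 43*(-1/46) = -43/46 ≈ -0.93478)
U(Q, N) = 1/(-7 + Q)
B(z) = -1/(14*z) (B(z) = 1/((-7 - 7)*z) = 1/((-14)*z) = -1/(14*z))
sqrt(-4340 + B(A)) = sqrt(-4340 - 1/(14*(-43/46))) = sqrt(-4340 - 1/14*(-46/43)) = sqrt(-4340 + 23/301) = sqrt(-1306317/301) = I*sqrt(393201417)/301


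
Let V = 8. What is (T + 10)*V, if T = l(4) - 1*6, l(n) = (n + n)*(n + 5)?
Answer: 608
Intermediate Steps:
l(n) = 2*n*(5 + n) (l(n) = (2*n)*(5 + n) = 2*n*(5 + n))
T = 66 (T = 2*4*(5 + 4) - 1*6 = 2*4*9 - 6 = 72 - 6 = 66)
(T + 10)*V = (66 + 10)*8 = 76*8 = 608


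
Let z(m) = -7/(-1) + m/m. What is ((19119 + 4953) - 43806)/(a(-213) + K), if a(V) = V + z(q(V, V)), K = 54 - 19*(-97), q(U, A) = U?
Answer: -3289/282 ≈ -11.663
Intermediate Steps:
K = 1897 (K = 54 + 1843 = 1897)
z(m) = 8 (z(m) = -7*(-1) + 1 = 7 + 1 = 8)
a(V) = 8 + V (a(V) = V + 8 = 8 + V)
((19119 + 4953) - 43806)/(a(-213) + K) = ((19119 + 4953) - 43806)/((8 - 213) + 1897) = (24072 - 43806)/(-205 + 1897) = -19734/1692 = -19734*1/1692 = -3289/282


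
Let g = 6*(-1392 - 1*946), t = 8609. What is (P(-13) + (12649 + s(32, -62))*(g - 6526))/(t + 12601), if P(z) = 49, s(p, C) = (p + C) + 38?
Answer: -260151929/21210 ≈ -12266.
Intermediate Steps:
s(p, C) = 38 + C + p (s(p, C) = (C + p) + 38 = 38 + C + p)
g = -14028 (g = 6*(-1392 - 946) = 6*(-2338) = -14028)
(P(-13) + (12649 + s(32, -62))*(g - 6526))/(t + 12601) = (49 + (12649 + (38 - 62 + 32))*(-14028 - 6526))/(8609 + 12601) = (49 + (12649 + 8)*(-20554))/21210 = (49 + 12657*(-20554))*(1/21210) = (49 - 260151978)*(1/21210) = -260151929*1/21210 = -260151929/21210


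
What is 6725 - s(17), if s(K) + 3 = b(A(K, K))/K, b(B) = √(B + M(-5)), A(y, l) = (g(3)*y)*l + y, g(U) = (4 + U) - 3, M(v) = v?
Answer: 6728 - 4*√73/17 ≈ 6726.0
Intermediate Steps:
g(U) = 1 + U
A(y, l) = y + 4*l*y (A(y, l) = ((1 + 3)*y)*l + y = (4*y)*l + y = 4*l*y + y = y + 4*l*y)
b(B) = √(-5 + B) (b(B) = √(B - 5) = √(-5 + B))
s(K) = -3 + √(-5 + K*(1 + 4*K))/K
6725 - s(17) = 6725 - (-3 + √(-5 + 17 + 4*17²)/17) = 6725 - (-3 + √(-5 + 17 + 4*289)/17) = 6725 - (-3 + √(-5 + 17 + 1156)/17) = 6725 - (-3 + √1168/17) = 6725 - (-3 + (4*√73)/17) = 6725 - (-3 + 4*√73/17) = 6725 + (3 - 4*√73/17) = 6728 - 4*√73/17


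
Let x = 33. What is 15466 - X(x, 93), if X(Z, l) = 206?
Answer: 15260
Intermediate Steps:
15466 - X(x, 93) = 15466 - 1*206 = 15466 - 206 = 15260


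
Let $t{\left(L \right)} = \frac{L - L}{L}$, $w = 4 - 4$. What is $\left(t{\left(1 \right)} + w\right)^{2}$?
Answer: $0$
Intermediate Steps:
$w = 0$ ($w = 4 - 4 = 0$)
$t{\left(L \right)} = 0$ ($t{\left(L \right)} = \frac{0}{L} = 0$)
$\left(t{\left(1 \right)} + w\right)^{2} = \left(0 + 0\right)^{2} = 0^{2} = 0$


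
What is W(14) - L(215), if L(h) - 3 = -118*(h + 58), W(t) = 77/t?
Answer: 64433/2 ≈ 32217.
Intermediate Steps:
L(h) = -6841 - 118*h (L(h) = 3 - 118*(h + 58) = 3 - 118*(58 + h) = 3 + (-6844 - 118*h) = -6841 - 118*h)
W(14) - L(215) = 77/14 - (-6841 - 118*215) = 77*(1/14) - (-6841 - 25370) = 11/2 - 1*(-32211) = 11/2 + 32211 = 64433/2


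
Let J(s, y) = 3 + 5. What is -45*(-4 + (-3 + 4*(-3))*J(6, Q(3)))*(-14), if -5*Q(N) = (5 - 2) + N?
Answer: -78120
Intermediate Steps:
Q(N) = -⅗ - N/5 (Q(N) = -((5 - 2) + N)/5 = -(3 + N)/5 = -⅗ - N/5)
J(s, y) = 8
-45*(-4 + (-3 + 4*(-3))*J(6, Q(3)))*(-14) = -45*(-4 + (-3 + 4*(-3))*8)*(-14) = -45*(-4 + (-3 - 12)*8)*(-14) = -45*(-4 - 15*8)*(-14) = -45*(-4 - 120)*(-14) = -45*(-124)*(-14) = 5580*(-14) = -78120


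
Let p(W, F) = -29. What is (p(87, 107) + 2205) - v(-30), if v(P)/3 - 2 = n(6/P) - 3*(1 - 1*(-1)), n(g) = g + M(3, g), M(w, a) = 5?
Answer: 10868/5 ≈ 2173.6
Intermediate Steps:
n(g) = 5 + g (n(g) = g + 5 = 5 + g)
v(P) = 3 + 18/P (v(P) = 6 + 3*((5 + 6/P) - 3*(1 - 1*(-1))) = 6 + 3*((5 + 6/P) - 3*(1 + 1)) = 6 + 3*((5 + 6/P) - 3*2) = 6 + 3*((5 + 6/P) - 6) = 6 + 3*(-1 + 6/P) = 6 + (-3 + 18/P) = 3 + 18/P)
(p(87, 107) + 2205) - v(-30) = (-29 + 2205) - (3 + 18/(-30)) = 2176 - (3 + 18*(-1/30)) = 2176 - (3 - ⅗) = 2176 - 1*12/5 = 2176 - 12/5 = 10868/5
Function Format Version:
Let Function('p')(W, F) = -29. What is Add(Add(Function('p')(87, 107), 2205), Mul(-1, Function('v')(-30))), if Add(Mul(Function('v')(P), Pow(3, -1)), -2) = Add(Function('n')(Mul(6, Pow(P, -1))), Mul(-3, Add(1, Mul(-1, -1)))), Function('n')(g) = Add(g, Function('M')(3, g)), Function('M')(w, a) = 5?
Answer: Rational(10868, 5) ≈ 2173.6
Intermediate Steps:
Function('n')(g) = Add(5, g) (Function('n')(g) = Add(g, 5) = Add(5, g))
Function('v')(P) = Add(3, Mul(18, Pow(P, -1))) (Function('v')(P) = Add(6, Mul(3, Add(Add(5, Mul(6, Pow(P, -1))), Mul(-3, Add(1, Mul(-1, -1)))))) = Add(6, Mul(3, Add(Add(5, Mul(6, Pow(P, -1))), Mul(-3, Add(1, 1))))) = Add(6, Mul(3, Add(Add(5, Mul(6, Pow(P, -1))), Mul(-3, 2)))) = Add(6, Mul(3, Add(Add(5, Mul(6, Pow(P, -1))), -6))) = Add(6, Mul(3, Add(-1, Mul(6, Pow(P, -1))))) = Add(6, Add(-3, Mul(18, Pow(P, -1)))) = Add(3, Mul(18, Pow(P, -1))))
Add(Add(Function('p')(87, 107), 2205), Mul(-1, Function('v')(-30))) = Add(Add(-29, 2205), Mul(-1, Add(3, Mul(18, Pow(-30, -1))))) = Add(2176, Mul(-1, Add(3, Mul(18, Rational(-1, 30))))) = Add(2176, Mul(-1, Add(3, Rational(-3, 5)))) = Add(2176, Mul(-1, Rational(12, 5))) = Add(2176, Rational(-12, 5)) = Rational(10868, 5)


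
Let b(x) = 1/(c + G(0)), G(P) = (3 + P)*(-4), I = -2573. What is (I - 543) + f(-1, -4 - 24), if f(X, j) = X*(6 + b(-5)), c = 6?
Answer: -18731/6 ≈ -3121.8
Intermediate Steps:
G(P) = -12 - 4*P
b(x) = -1/6 (b(x) = 1/(6 + (-12 - 4*0)) = 1/(6 + (-12 + 0)) = 1/(6 - 12) = 1/(-6) = -1/6)
f(X, j) = 35*X/6 (f(X, j) = X*(6 - 1/6) = X*(35/6) = 35*X/6)
(I - 543) + f(-1, -4 - 24) = (-2573 - 543) + (35/6)*(-1) = -3116 - 35/6 = -18731/6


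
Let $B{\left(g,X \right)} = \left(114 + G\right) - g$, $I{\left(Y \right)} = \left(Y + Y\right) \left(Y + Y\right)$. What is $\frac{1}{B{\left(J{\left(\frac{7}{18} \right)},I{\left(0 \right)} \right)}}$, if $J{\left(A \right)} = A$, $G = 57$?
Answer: $\frac{18}{3071} \approx 0.0058613$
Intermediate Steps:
$I{\left(Y \right)} = 4 Y^{2}$ ($I{\left(Y \right)} = 2 Y 2 Y = 4 Y^{2}$)
$B{\left(g,X \right)} = 171 - g$ ($B{\left(g,X \right)} = \left(114 + 57\right) - g = 171 - g$)
$\frac{1}{B{\left(J{\left(\frac{7}{18} \right)},I{\left(0 \right)} \right)}} = \frac{1}{171 - \frac{7}{18}} = \frac{1}{\frac{3071}{18}} = \frac{18}{3071}$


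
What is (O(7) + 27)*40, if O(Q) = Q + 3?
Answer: 1480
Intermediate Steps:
O(Q) = 3 + Q
(O(7) + 27)*40 = ((3 + 7) + 27)*40 = (10 + 27)*40 = 37*40 = 1480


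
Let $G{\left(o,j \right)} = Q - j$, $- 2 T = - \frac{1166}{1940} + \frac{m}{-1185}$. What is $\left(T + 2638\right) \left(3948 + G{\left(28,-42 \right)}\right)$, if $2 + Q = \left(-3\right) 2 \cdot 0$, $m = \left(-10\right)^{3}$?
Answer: $\frac{1209205279567}{114945} \approx 1.052 \cdot 10^{7}$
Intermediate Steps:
$m = -1000$
$T = - \frac{55829}{459780}$ ($T = - \frac{- \frac{1166}{1940} - \frac{1000}{-1185}}{2} = - \frac{\left(-1166\right) \frac{1}{1940} - - \frac{200}{237}}{2} = - \frac{- \frac{583}{970} + \frac{200}{237}}{2} = \left(- \frac{1}{2}\right) \frac{55829}{229890} = - \frac{55829}{459780} \approx -0.12143$)
$Q = -2$ ($Q = -2 + \left(-3\right) 2 \cdot 0 = -2 - 0 = -2 + 0 = -2$)
$G{\left(o,j \right)} = -2 - j$
$\left(T + 2638\right) \left(3948 + G{\left(28,-42 \right)}\right) = \left(- \frac{55829}{459780} + 2638\right) \left(3948 - -40\right) = \frac{1212843811 \left(3948 + \left(-2 + 42\right)\right)}{459780} = \frac{1212843811 \left(3948 + 40\right)}{459780} = \frac{1212843811}{459780} \cdot 3988 = \frac{1209205279567}{114945}$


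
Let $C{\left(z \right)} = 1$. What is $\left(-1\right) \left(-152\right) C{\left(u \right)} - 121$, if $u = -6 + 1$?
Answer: $31$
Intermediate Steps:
$u = -5$
$\left(-1\right) \left(-152\right) C{\left(u \right)} - 121 = \left(-1\right) \left(-152\right) 1 - 121 = 152 \cdot 1 - 121 = 152 - 121 = 31$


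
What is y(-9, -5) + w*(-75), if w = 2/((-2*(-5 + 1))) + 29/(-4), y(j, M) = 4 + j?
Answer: 520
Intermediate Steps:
w = -7 (w = 2/((-2*(-4))) + 29*(-¼) = 2/8 - 29/4 = 2*(⅛) - 29/4 = ¼ - 29/4 = -7)
y(-9, -5) + w*(-75) = (4 - 9) - 7*(-75) = -5 + 525 = 520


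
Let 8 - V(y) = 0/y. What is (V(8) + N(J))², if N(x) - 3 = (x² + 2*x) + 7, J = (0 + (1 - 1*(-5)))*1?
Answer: 4356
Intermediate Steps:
V(y) = 8 (V(y) = 8 - 0/y = 8 - 1*0 = 8 + 0 = 8)
J = 6 (J = (0 + (1 + 5))*1 = (0 + 6)*1 = 6*1 = 6)
N(x) = 10 + x² + 2*x (N(x) = 3 + ((x² + 2*x) + 7) = 3 + (7 + x² + 2*x) = 10 + x² + 2*x)
(V(8) + N(J))² = (8 + (10 + 6² + 2*6))² = (8 + (10 + 36 + 12))² = (8 + 58)² = 66² = 4356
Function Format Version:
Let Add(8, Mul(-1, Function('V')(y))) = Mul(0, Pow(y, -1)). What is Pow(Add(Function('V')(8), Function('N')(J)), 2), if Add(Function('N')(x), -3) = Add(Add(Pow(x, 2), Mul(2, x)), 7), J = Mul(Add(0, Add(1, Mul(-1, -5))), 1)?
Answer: 4356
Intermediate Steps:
Function('V')(y) = 8 (Function('V')(y) = Add(8, Mul(-1, Mul(0, Pow(y, -1)))) = Add(8, Mul(-1, 0)) = Add(8, 0) = 8)
J = 6 (J = Mul(Add(0, Add(1, 5)), 1) = Mul(Add(0, 6), 1) = Mul(6, 1) = 6)
Function('N')(x) = Add(10, Pow(x, 2), Mul(2, x)) (Function('N')(x) = Add(3, Add(Add(Pow(x, 2), Mul(2, x)), 7)) = Add(3, Add(7, Pow(x, 2), Mul(2, x))) = Add(10, Pow(x, 2), Mul(2, x)))
Pow(Add(Function('V')(8), Function('N')(J)), 2) = Pow(Add(8, Add(10, Pow(6, 2), Mul(2, 6))), 2) = Pow(Add(8, Add(10, 36, 12)), 2) = Pow(Add(8, 58), 2) = Pow(66, 2) = 4356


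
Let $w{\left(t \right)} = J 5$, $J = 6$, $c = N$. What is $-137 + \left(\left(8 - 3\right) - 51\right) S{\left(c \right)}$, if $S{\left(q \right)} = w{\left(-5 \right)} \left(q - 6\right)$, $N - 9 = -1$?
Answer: $-2897$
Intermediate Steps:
$N = 8$ ($N = 9 - 1 = 8$)
$c = 8$
$w{\left(t \right)} = 30$ ($w{\left(t \right)} = 6 \cdot 5 = 30$)
$S{\left(q \right)} = -180 + 30 q$ ($S{\left(q \right)} = 30 \left(q - 6\right) = 30 \left(-6 + q\right) = -180 + 30 q$)
$-137 + \left(\left(8 - 3\right) - 51\right) S{\left(c \right)} = -137 + \left(\left(8 - 3\right) - 51\right) \left(-180 + 30 \cdot 8\right) = -137 + \left(5 - 51\right) \left(-180 + 240\right) = -137 - 2760 = -2897$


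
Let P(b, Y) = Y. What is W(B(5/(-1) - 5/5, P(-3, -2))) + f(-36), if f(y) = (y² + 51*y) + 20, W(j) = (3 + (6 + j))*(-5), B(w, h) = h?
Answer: -555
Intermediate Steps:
W(j) = -45 - 5*j (W(j) = (9 + j)*(-5) = -45 - 5*j)
f(y) = 20 + y² + 51*y
W(B(5/(-1) - 5/5, P(-3, -2))) + f(-36) = (-45 - 5*(-2)) + (20 + (-36)² + 51*(-36)) = (-45 + 10) + (20 + 1296 - 1836) = -35 - 520 = -555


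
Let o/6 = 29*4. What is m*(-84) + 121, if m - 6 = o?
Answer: -58847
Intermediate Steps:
o = 696 (o = 6*(29*4) = 6*116 = 696)
m = 702 (m = 6 + 696 = 702)
m*(-84) + 121 = 702*(-84) + 121 = -58968 + 121 = -58847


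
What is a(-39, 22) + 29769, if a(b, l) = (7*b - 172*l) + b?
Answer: 25673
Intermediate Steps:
a(b, l) = -172*l + 8*b (a(b, l) = (-172*l + 7*b) + b = -172*l + 8*b)
a(-39, 22) + 29769 = (-172*22 + 8*(-39)) + 29769 = (-3784 - 312) + 29769 = -4096 + 29769 = 25673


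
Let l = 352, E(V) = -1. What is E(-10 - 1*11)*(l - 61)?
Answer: -291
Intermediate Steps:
E(-10 - 1*11)*(l - 61) = -(352 - 61) = -1*291 = -291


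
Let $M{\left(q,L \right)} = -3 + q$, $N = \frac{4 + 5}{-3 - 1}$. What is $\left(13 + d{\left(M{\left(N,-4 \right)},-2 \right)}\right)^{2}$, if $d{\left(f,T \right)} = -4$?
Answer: $81$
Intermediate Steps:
$N = - \frac{9}{4}$ ($N = \frac{9}{-4} = 9 \left(- \frac{1}{4}\right) = - \frac{9}{4} \approx -2.25$)
$\left(13 + d{\left(M{\left(N,-4 \right)},-2 \right)}\right)^{2} = \left(13 - 4\right)^{2} = 9^{2} = 81$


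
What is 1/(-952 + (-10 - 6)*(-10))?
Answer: -1/792 ≈ -0.0012626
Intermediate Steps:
1/(-952 + (-10 - 6)*(-10)) = 1/(-952 - 16*(-10)) = 1/(-952 + 160) = 1/(-792) = -1/792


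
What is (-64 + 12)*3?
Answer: -156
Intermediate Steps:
(-64 + 12)*3 = -52*3 = -156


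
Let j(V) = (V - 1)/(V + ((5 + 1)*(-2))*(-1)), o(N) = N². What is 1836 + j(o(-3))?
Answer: 38564/21 ≈ 1836.4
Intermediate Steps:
j(V) = (-1 + V)/(12 + V) (j(V) = (-1 + V)/(V + (6*(-2))*(-1)) = (-1 + V)/(V - 12*(-1)) = (-1 + V)/(V + 12) = (-1 + V)/(12 + V))
1836 + j(o(-3)) = 1836 + (-1 + (-3)²)/(12 + (-3)²) = 1836 + (-1 + 9)/(12 + 9) = 1836 + 8/21 = 38564/21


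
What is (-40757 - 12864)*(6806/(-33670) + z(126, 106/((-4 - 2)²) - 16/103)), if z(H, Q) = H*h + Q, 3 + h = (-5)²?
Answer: -4643613888140963/31212090 ≈ -1.4878e+8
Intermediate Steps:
h = 22 (h = -3 + (-5)² = -3 + 25 = 22)
z(H, Q) = Q + 22*H (z(H, Q) = H*22 + Q = 22*H + Q = Q + 22*H)
(-40757 - 12864)*(6806/(-33670) + z(126, 106/((-4 - 2)²) - 16/103)) = (-40757 - 12864)*(6806/(-33670) + ((106/((-4 - 2)²) - 16/103) + 22*126)) = -53621*(6806*(-1/33670) + ((106/((-6)²) - 16*1/103) + 2772)) = -53621*(-3403/16835 + ((106/36 - 16/103) + 2772)) = -53621*(-3403/16835 + ((106*(1/36) - 16/103) + 2772)) = -53621*(-3403/16835 + ((53/18 - 16/103) + 2772)) = -53621*(-3403/16835 + (5171/1854 + 2772)) = -53621*(-3403/16835 + 5144459/1854) = -53621*86600658103/31212090 = -4643613888140963/31212090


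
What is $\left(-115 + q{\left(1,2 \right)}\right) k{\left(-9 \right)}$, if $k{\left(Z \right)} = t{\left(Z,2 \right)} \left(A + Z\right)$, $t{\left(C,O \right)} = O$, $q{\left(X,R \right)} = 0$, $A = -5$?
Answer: $3220$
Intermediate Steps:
$k{\left(Z \right)} = -10 + 2 Z$ ($k{\left(Z \right)} = 2 \left(-5 + Z\right) = -10 + 2 Z$)
$\left(-115 + q{\left(1,2 \right)}\right) k{\left(-9 \right)} = \left(-115 + 0\right) \left(-10 + 2 \left(-9\right)\right) = - 115 \left(-10 - 18\right) = \left(-115\right) \left(-28\right) = 3220$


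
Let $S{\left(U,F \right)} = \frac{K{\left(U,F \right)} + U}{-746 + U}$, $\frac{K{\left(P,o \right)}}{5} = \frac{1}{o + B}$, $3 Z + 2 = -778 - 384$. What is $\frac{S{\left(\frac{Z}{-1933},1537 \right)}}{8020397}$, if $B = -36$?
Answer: $- \frac{7689}{225392595267430} \approx -3.4114 \cdot 10^{-11}$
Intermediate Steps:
$Z = -388$ ($Z = - \frac{2}{3} + \frac{-778 - 384}{3} = - \frac{2}{3} + \frac{1}{3} \left(-1162\right) = - \frac{2}{3} - \frac{1162}{3} = -388$)
$K{\left(P,o \right)} = \frac{5}{-36 + o}$ ($K{\left(P,o \right)} = \frac{5}{o - 36} = \frac{5}{-36 + o}$)
$S{\left(U,F \right)} = \frac{U + \frac{5}{-36 + F}}{-746 + U}$ ($S{\left(U,F \right)} = \frac{\frac{5}{-36 + F} + U}{-746 + U} = \frac{U + \frac{5}{-36 + F}}{-746 + U}$)
$\frac{S{\left(\frac{Z}{-1933},1537 \right)}}{8020397} = \frac{\frac{1}{-746 - \frac{388}{-1933}} \frac{1}{-36 + 1537} \left(5 + - \frac{388}{-1933} \left(-36 + 1537\right)\right)}{8020397} = \frac{5 + \left(-388\right) \left(- \frac{1}{1933}\right) 1501}{\left(-746 - - \frac{388}{1933}\right) 1501} \cdot \frac{1}{8020397} = \frac{1}{-746 + \frac{388}{1933}} \cdot \frac{1}{1501} \left(5 + \frac{388}{1933} \cdot 1501\right) \frac{1}{8020397} = \frac{1}{- \frac{1441630}{1933}} \cdot \frac{1}{1501} \left(5 + \frac{582388}{1933}\right) \frac{1}{8020397} = \left(- \frac{1933}{1441630}\right) \frac{1}{1501} \cdot \frac{592053}{1933} \cdot \frac{1}{8020397} = \left(- \frac{592053}{2163886630}\right) \frac{1}{8020397} = - \frac{7689}{225392595267430}$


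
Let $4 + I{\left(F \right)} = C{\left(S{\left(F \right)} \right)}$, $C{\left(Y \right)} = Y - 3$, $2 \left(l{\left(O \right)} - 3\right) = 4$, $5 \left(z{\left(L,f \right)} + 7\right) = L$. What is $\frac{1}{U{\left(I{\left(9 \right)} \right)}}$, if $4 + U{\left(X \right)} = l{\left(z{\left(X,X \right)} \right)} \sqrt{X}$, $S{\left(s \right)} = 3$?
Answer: $- \frac{1}{29} - \frac{5 i}{58} \approx -0.034483 - 0.086207 i$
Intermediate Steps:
$z{\left(L,f \right)} = -7 + \frac{L}{5}$
$l{\left(O \right)} = 5$ ($l{\left(O \right)} = 3 + \frac{1}{2} \cdot 4 = 3 + 2 = 5$)
$C{\left(Y \right)} = -3 + Y$ ($C{\left(Y \right)} = Y - 3 = -3 + Y$)
$I{\left(F \right)} = -4$ ($I{\left(F \right)} = -4 + \left(-3 + 3\right) = -4 + 0 = -4$)
$U{\left(X \right)} = -4 + 5 \sqrt{X}$
$\frac{1}{U{\left(I{\left(9 \right)} \right)}} = \frac{1}{-4 + 5 \sqrt{-4}} = \frac{1}{-4 + 5 \cdot 2 i} = \frac{1}{-4 + 10 i} = \frac{-4 - 10 i}{116}$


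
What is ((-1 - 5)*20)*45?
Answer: -5400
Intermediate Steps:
((-1 - 5)*20)*45 = -6*20*45 = -120*45 = -5400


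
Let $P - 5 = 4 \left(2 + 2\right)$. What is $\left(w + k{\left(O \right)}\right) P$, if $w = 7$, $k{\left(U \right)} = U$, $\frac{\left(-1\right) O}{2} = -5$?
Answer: $357$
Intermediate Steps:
$P = 21$ ($P = 5 + 4 \left(2 + 2\right) = 5 + 4 \cdot 4 = 5 + 16 = 21$)
$O = 10$ ($O = \left(-2\right) \left(-5\right) = 10$)
$\left(w + k{\left(O \right)}\right) P = \left(7 + 10\right) 21 = 17 \cdot 21 = 357$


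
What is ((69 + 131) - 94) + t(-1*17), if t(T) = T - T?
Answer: 106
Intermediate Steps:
t(T) = 0
((69 + 131) - 94) + t(-1*17) = ((69 + 131) - 94) + 0 = (200 - 94) + 0 = 106 + 0 = 106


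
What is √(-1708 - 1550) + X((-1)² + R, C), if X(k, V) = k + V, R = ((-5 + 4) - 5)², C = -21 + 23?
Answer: 39 + 3*I*√362 ≈ 39.0 + 57.079*I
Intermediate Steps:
C = 2
R = 36 (R = (-1 - 5)² = (-6)² = 36)
X(k, V) = V + k
√(-1708 - 1550) + X((-1)² + R, C) = √(-1708 - 1550) + (2 + ((-1)² + 36)) = √(-3258) + (2 + (1 + 36)) = 3*I*√362 + (2 + 37) = 3*I*√362 + 39 = 39 + 3*I*√362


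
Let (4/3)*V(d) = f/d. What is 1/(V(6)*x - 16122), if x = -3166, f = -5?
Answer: -4/56573 ≈ -7.0705e-5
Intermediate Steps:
V(d) = -15/(4*d) (V(d) = 3*(-5/d)/4 = -15/(4*d))
1/(V(6)*x - 16122) = 1/(-15/4/6*(-3166) - 16122) = 1/(-15/4*⅙*(-3166) - 16122) = 1/(-5/8*(-3166) - 16122) = 1/(7915/4 - 16122) = 1/(-56573/4) = -4/56573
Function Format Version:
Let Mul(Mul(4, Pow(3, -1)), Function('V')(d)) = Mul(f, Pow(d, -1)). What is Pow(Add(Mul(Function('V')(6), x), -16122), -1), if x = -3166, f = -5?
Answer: Rational(-4, 56573) ≈ -7.0705e-5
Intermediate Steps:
Function('V')(d) = Mul(Rational(-15, 4), Pow(d, -1)) (Function('V')(d) = Mul(Rational(3, 4), Mul(-5, Pow(d, -1))) = Mul(Rational(-15, 4), Pow(d, -1)))
Pow(Add(Mul(Function('V')(6), x), -16122), -1) = Pow(Add(Mul(Mul(Rational(-15, 4), Pow(6, -1)), -3166), -16122), -1) = Pow(Add(Mul(Mul(Rational(-15, 4), Rational(1, 6)), -3166), -16122), -1) = Pow(Add(Mul(Rational(-5, 8), -3166), -16122), -1) = Pow(Add(Rational(7915, 4), -16122), -1) = Pow(Rational(-56573, 4), -1) = Rational(-4, 56573)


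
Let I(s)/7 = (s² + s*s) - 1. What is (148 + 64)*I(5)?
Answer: 72716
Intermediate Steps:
I(s) = -7 + 14*s² (I(s) = 7*((s² + s*s) - 1) = 7*((s² + s²) - 1) = 7*(2*s² - 1) = 7*(-1 + 2*s²) = -7 + 14*s²)
(148 + 64)*I(5) = (148 + 64)*(-7 + 14*5²) = 212*(-7 + 14*25) = 212*(-7 + 350) = 212*343 = 72716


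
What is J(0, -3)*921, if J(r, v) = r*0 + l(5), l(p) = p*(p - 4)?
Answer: 4605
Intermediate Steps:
l(p) = p*(-4 + p)
J(r, v) = 5 (J(r, v) = r*0 + 5*(-4 + 5) = 0 + 5*1 = 0 + 5 = 5)
J(0, -3)*921 = 5*921 = 4605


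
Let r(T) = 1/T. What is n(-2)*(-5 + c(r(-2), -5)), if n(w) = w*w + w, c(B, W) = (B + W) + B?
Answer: -22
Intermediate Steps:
r(T) = 1/T
c(B, W) = W + 2*B
n(w) = w + w**2 (n(w) = w**2 + w = w + w**2)
n(-2)*(-5 + c(r(-2), -5)) = (-2*(1 - 2))*(-5 + (-5 + 2/(-2))) = (-2*(-1))*(-5 + (-5 + 2*(-1/2))) = 2*(-5 + (-5 - 1)) = 2*(-5 - 6) = 2*(-11) = -22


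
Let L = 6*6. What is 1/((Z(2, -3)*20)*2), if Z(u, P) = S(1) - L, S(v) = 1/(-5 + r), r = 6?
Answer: -1/1400 ≈ -0.00071429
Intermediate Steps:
L = 36
S(v) = 1 (S(v) = 1/(-5 + 6) = 1/1 = 1)
Z(u, P) = -35 (Z(u, P) = 1 - 1*36 = 1 - 36 = -35)
1/((Z(2, -3)*20)*2) = 1/(-35*20*2) = 1/(-700*2) = 1/(-1400) = -1/1400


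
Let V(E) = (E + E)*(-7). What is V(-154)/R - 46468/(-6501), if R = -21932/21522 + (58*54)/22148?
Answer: -832703886061120/339956006379 ≈ -2449.4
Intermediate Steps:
V(E) = -14*E (V(E) = (2*E)*(-7) = -14*E)
R = -52292879/59583657 (R = -21932*1/21522 + 3132*(1/22148) = -10966/10761 + 783/5537 = -52292879/59583657 ≈ -0.87764)
V(-154)/R - 46468/(-6501) = (-14*(-154))/(-52292879/59583657) - 46468/(-6501) = 2156*(-59583657/52292879) - 46468*(-1/6501) = -128462364492/52292879 + 46468/6501 = -832703886061120/339956006379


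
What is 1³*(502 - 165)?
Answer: 337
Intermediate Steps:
1³*(502 - 165) = 1*337 = 337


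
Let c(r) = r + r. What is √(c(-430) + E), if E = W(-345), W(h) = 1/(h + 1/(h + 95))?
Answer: 3*I*√710862629290/86251 ≈ 29.326*I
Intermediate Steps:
c(r) = 2*r
W(h) = 1/(h + 1/(95 + h))
E = -250/86251 (E = (95 - 345)/(1 + (-345)² + 95*(-345)) = -250/(1 + 119025 - 32775) = -250/86251 ≈ -0.0028985)
√(c(-430) + E) = √(2*(-430) - 250/86251) = √(-860 - 250/86251) = √(-74176110/86251) = 3*I*√710862629290/86251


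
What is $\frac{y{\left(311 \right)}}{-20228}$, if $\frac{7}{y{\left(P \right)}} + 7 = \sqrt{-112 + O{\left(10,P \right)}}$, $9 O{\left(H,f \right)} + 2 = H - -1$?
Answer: $\frac{49}{3236480} + \frac{7 i \sqrt{111}}{3236480} \approx 1.514 \cdot 10^{-5} + 2.2787 \cdot 10^{-5} i$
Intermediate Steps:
$O{\left(H,f \right)} = - \frac{1}{9} + \frac{H}{9}$ ($O{\left(H,f \right)} = - \frac{2}{9} + \frac{H - -1}{9} = - \frac{2}{9} + \frac{H + 1}{9} = - \frac{2}{9} + \frac{1 + H}{9} = - \frac{2}{9} + \left(\frac{1}{9} + \frac{H}{9}\right) = - \frac{1}{9} + \frac{H}{9}$)
$y{\left(P \right)} = \frac{7}{-7 + i \sqrt{111}}$ ($y{\left(P \right)} = \frac{7}{-7 + \sqrt{-112 + \left(- \frac{1}{9} + \frac{1}{9} \cdot 10\right)}} = \frac{7}{-7 + \sqrt{-112 + \left(- \frac{1}{9} + \frac{10}{9}\right)}} = \frac{7}{-7 + \sqrt{-112 + 1}} = \frac{7}{-7 + \sqrt{-111}} = \frac{7}{-7 + i \sqrt{111}}$)
$\frac{y{\left(311 \right)}}{-20228} = \frac{- \frac{49}{160} - \frac{7 i \sqrt{111}}{160}}{-20228} = \left(- \frac{49}{160} - \frac{7 i \sqrt{111}}{160}\right) \left(- \frac{1}{20228}\right) = \frac{49}{3236480} + \frac{7 i \sqrt{111}}{3236480}$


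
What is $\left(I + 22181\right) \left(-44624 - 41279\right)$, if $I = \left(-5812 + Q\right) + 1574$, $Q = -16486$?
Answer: $-125160671$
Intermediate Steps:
$I = -20724$ ($I = \left(-5812 - 16486\right) + 1574 = -22298 + 1574 = -20724$)
$\left(I + 22181\right) \left(-44624 - 41279\right) = \left(-20724 + 22181\right) \left(-44624 - 41279\right) = 1457 \left(-85903\right) = -125160671$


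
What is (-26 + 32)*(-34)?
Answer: -204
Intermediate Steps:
(-26 + 32)*(-34) = 6*(-34) = -204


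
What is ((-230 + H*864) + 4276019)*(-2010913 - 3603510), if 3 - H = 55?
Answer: -23753843308203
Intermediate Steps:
H = -52 (H = 3 - 1*55 = 3 - 55 = -52)
((-230 + H*864) + 4276019)*(-2010913 - 3603510) = ((-230 - 52*864) + 4276019)*(-2010913 - 3603510) = ((-230 - 44928) + 4276019)*(-5614423) = (-45158 + 4276019)*(-5614423) = 4230861*(-5614423) = -23753843308203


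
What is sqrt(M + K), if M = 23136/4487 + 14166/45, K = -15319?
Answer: 3*I*sqrt(838828564105)/22435 ≈ 122.47*I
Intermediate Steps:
M = 7178218/22435 (M = 23136*(1/4487) + 14166*(1/45) = 23136/4487 + 1574/5 = 7178218/22435 ≈ 319.96)
sqrt(M + K) = sqrt(7178218/22435 - 15319) = sqrt(-336503547/22435) = 3*I*sqrt(838828564105)/22435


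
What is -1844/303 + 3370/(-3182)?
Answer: -3444359/482073 ≈ -7.1449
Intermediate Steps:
-1844/303 + 3370/(-3182) = -1844*1/303 + 3370*(-1/3182) = -1844/303 - 1685/1591 = -3444359/482073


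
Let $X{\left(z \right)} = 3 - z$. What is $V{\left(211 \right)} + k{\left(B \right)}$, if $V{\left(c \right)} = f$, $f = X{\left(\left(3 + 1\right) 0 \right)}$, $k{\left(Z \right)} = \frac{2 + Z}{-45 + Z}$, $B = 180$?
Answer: $\frac{587}{135} \approx 4.3481$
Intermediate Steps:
$k{\left(Z \right)} = \frac{2 + Z}{-45 + Z}$
$f = 3$ ($f = 3 - \left(3 + 1\right) 0 = 3 - 4 \cdot 0 = 3 - 0 = 3 + 0 = 3$)
$V{\left(c \right)} = 3$
$V{\left(211 \right)} + k{\left(B \right)} = 3 + \frac{2 + 180}{-45 + 180} = 3 + \frac{1}{135} \cdot 182 = 3 + \frac{182}{135} = \frac{587}{135}$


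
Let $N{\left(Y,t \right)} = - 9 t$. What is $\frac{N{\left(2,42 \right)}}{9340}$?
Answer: $- \frac{189}{4670} \approx -0.040471$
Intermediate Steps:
$\frac{N{\left(2,42 \right)}}{9340} = \frac{\left(-9\right) 42}{9340} = \left(-378\right) \frac{1}{9340} = - \frac{189}{4670}$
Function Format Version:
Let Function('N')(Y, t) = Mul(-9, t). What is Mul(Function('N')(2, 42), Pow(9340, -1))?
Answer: Rational(-189, 4670) ≈ -0.040471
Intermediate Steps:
Mul(Function('N')(2, 42), Pow(9340, -1)) = Mul(Mul(-9, 42), Pow(9340, -1)) = Mul(-378, Rational(1, 9340)) = Rational(-189, 4670)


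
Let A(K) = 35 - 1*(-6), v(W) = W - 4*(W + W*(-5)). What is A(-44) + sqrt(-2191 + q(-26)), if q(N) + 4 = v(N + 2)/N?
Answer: 41 + I*sqrt(368303)/13 ≈ 41.0 + 46.683*I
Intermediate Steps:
v(W) = 17*W (v(W) = W - 4*(W - 5*W) = W - (-16)*W = W + 16*W = 17*W)
A(K) = 41 (A(K) = 35 + 6 = 41)
q(N) = -4 + (34 + 17*N)/N (q(N) = -4 + (17*(N + 2))/N = -4 + (17*(2 + N))/N = -4 + (34 + 17*N)/N)
A(-44) + sqrt(-2191 + q(-26)) = 41 + sqrt(-2191 + (13 + 34/(-26))) = 41 + sqrt(-2191 + (13 + 34*(-1/26))) = 41 + sqrt(-2191 + (13 - 17/13)) = 41 + sqrt(-2191 + 152/13) = 41 + sqrt(-28331/13) = 41 + I*sqrt(368303)/13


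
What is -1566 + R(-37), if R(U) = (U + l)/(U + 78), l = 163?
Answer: -64080/41 ≈ -1562.9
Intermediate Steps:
R(U) = (163 + U)/(78 + U) (R(U) = (U + 163)/(U + 78) = (163 + U)/(78 + U))
-1566 + R(-37) = -1566 + (163 - 37)/(78 - 37) = -1566 + 126/41 = -64080/41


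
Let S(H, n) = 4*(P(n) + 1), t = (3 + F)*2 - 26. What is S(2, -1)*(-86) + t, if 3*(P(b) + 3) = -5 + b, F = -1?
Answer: 1354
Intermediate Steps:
P(b) = -14/3 + b/3 (P(b) = -3 + (-5 + b)/3 = -3 + (-5/3 + b/3) = -14/3 + b/3)
t = -22 (t = (3 - 1)*2 - 26 = 2*2 - 26 = 4 - 26 = -22)
S(H, n) = -44/3 + 4*n/3 (S(H, n) = 4*((-14/3 + n/3) + 1) = 4*(-11/3 + n/3) = -44/3 + 4*n/3)
S(2, -1)*(-86) + t = (-44/3 + (4/3)*(-1))*(-86) - 22 = (-44/3 - 4/3)*(-86) - 22 = -16*(-86) - 22 = 1376 - 22 = 1354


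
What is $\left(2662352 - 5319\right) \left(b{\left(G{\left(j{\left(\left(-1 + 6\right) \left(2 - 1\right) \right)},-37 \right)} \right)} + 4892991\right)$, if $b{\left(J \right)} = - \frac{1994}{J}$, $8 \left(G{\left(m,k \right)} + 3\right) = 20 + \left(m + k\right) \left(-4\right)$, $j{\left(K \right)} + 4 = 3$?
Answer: $\frac{481020430313407}{37} \approx 1.3001 \cdot 10^{13}$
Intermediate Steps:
$j{\left(K \right)} = -1$ ($j{\left(K \right)} = -4 + 3 = -1$)
$G{\left(m,k \right)} = - \frac{1}{2} - \frac{k}{2} - \frac{m}{2}$ ($G{\left(m,k \right)} = -3 + \frac{20 + \left(m + k\right) \left(-4\right)}{8} = -3 + \frac{20 + \left(k + m\right) \left(-4\right)}{8} = -3 + \frac{20 - \left(4 k + 4 m\right)}{8} = -3 + \frac{20 - 4 k - 4 m}{8} = -3 - \left(- \frac{5}{2} + \frac{k}{2} + \frac{m}{2}\right) = - \frac{1}{2} - \frac{k}{2} - \frac{m}{2}$)
$\left(2662352 - 5319\right) \left(b{\left(G{\left(j{\left(\left(-1 + 6\right) \left(2 - 1\right) \right)},-37 \right)} \right)} + 4892991\right) = \left(2662352 - 5319\right) \left(- \frac{1994}{- \frac{1}{2} - - \frac{37}{2} - - \frac{1}{2}} + 4892991\right) = 2657033 \left(- \frac{1994}{- \frac{1}{2} + \frac{37}{2} + \frac{1}{2}} + 4892991\right) = 2657033 \left(- \frac{1994}{\frac{37}{2}} + 4892991\right) = 2657033 \left(\left(-1994\right) \frac{2}{37} + 4892991\right) = 2657033 \left(- \frac{3988}{37} + 4892991\right) = 2657033 \cdot \frac{181036679}{37} = \frac{481020430313407}{37}$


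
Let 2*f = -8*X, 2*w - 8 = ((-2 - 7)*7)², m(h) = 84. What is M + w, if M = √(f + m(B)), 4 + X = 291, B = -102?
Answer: 3977/2 + 2*I*√266 ≈ 1988.5 + 32.619*I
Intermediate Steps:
X = 287 (X = -4 + 291 = 287)
w = 3977/2 (w = 4 + ((-2 - 7)*7)²/2 = 4 + (-9*7)²/2 = 4 + (½)*(-63)² = 4 + (½)*3969 = 4 + 3969/2 = 3977/2 ≈ 1988.5)
f = -1148 (f = (-8*287)/2 = (½)*(-2296) = -1148)
M = 2*I*√266 (M = √(-1148 + 84) = √(-1064) = 2*I*√266 ≈ 32.619*I)
M + w = 2*I*√266 + 3977/2 = 3977/2 + 2*I*√266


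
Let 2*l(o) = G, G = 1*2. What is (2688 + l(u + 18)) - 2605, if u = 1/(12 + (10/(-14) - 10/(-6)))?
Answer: 84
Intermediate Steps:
u = 21/272 (u = 1/(12 + (10*(-1/14) - 10*(-⅙))) = 1/(12 + (-5/7 + 5/3)) = 1/(12 + 20/21) = 1/(272/21) = 21/272 ≈ 0.077206)
G = 2
l(o) = 1 (l(o) = (½)*2 = 1)
(2688 + l(u + 18)) - 2605 = (2688 + 1) - 2605 = 2689 - 2605 = 84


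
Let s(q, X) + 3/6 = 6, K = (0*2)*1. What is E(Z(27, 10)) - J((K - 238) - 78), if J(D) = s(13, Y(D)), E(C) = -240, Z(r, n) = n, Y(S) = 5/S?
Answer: -491/2 ≈ -245.50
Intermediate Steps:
K = 0 (K = 0*1 = 0)
s(q, X) = 11/2 (s(q, X) = -½ + 6 = 11/2)
J(D) = 11/2
E(Z(27, 10)) - J((K - 238) - 78) = -240 - 1*11/2 = -240 - 11/2 = -491/2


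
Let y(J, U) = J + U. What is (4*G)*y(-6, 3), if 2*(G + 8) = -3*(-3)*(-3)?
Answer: 258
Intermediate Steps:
G = -43/2 (G = -8 + (-3*(-3)*(-3))/2 = -8 + (9*(-3))/2 = -8 + (½)*(-27) = -8 - 27/2 = -43/2 ≈ -21.500)
(4*G)*y(-6, 3) = (4*(-43/2))*(-6 + 3) = -86*(-3) = 258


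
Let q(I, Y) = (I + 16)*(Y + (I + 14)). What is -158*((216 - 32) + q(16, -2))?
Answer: -170640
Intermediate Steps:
q(I, Y) = (16 + I)*(14 + I + Y) (q(I, Y) = (16 + I)*(Y + (14 + I)) = (16 + I)*(14 + I + Y))
-158*((216 - 32) + q(16, -2)) = -158*((216 - 32) + (224 + 16**2 + 16*(-2) + 30*16 + 16*(-2))) = -158*(184 + (224 + 256 - 32 + 480 - 32)) = -158*(184 + 896) = -158*1080 = -170640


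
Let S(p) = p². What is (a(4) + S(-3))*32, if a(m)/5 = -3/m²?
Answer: 258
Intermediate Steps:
a(m) = -15/m² (a(m) = 5*(-3/m²) = -15/m²)
(a(4) + S(-3))*32 = (-15/4² + (-3)²)*32 = (-15*1/16 + 9)*32 = (-15/16 + 9)*32 = (129/16)*32 = 258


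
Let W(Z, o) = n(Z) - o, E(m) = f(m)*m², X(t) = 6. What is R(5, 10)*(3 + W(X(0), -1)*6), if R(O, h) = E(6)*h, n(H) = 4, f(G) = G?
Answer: 71280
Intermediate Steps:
E(m) = m³ (E(m) = m*m² = m³)
W(Z, o) = 4 - o
R(O, h) = 216*h (R(O, h) = 6³*h = 216*h)
R(5, 10)*(3 + W(X(0), -1)*6) = (216*10)*(3 + (4 - 1*(-1))*6) = 2160*(3 + (4 + 1)*6) = 2160*(3 + 5*6) = 2160*(3 + 30) = 2160*33 = 71280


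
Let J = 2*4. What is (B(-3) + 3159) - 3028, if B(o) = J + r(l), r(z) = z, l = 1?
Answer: 140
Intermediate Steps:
J = 8
B(o) = 9 (B(o) = 8 + 1 = 9)
(B(-3) + 3159) - 3028 = (9 + 3159) - 3028 = 3168 - 3028 = 140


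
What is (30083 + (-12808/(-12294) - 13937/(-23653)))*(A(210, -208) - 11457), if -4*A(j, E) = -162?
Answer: -792659312098982/2307857 ≈ -3.4346e+8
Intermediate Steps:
A(j, E) = 81/2 (A(j, E) = -¼*(-162) = 81/2)
(30083 + (-12808/(-12294) - 13937/(-23653)))*(A(210, -208) - 11457) = (30083 + (-12808/(-12294) - 13937/(-23653)))*(81/2 - 11457) = (30083 + (-12808*(-1/12294) - 13937*(-1/23653)))*(-22833/2) = (30083 + (6404/6147 + 1991/3379))*(-22833/2) = (30083 + 33877793/20770713)*(-22833/2) = (624879236972/20770713)*(-22833/2) = -792659312098982/2307857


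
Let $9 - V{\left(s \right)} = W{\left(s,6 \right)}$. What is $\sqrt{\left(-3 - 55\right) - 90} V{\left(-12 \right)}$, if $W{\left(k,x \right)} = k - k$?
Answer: $18 i \sqrt{37} \approx 109.49 i$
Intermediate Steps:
$W{\left(k,x \right)} = 0$
$V{\left(s \right)} = 9$ ($V{\left(s \right)} = 9 - 0 = 9 + 0 = 9$)
$\sqrt{\left(-3 - 55\right) - 90} V{\left(-12 \right)} = \sqrt{\left(-3 - 55\right) - 90} \cdot 9 = \sqrt{-58 - 90} \cdot 9 = \sqrt{-148} \cdot 9 = 2 i \sqrt{37} \cdot 9 = 18 i \sqrt{37}$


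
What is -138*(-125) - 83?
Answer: 17167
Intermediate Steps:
-138*(-125) - 83 = 17250 - 83 = 17167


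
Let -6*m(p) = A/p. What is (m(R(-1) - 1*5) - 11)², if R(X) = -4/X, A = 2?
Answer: 1024/9 ≈ 113.78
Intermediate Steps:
m(p) = -1/(3*p)
(m(R(-1) - 1*5) - 11)² = (-1/(3*(-4/(-1) - 1*5)) - 11)² = (-1/(3*(-4*(-1) - 5)) - 11)² = (-1/(3*(4 - 5)) - 11)² = (-⅓/(-1) - 11)² = (-⅓*(-1) - 11)² = (⅓ - 11)² = (-32/3)² = 1024/9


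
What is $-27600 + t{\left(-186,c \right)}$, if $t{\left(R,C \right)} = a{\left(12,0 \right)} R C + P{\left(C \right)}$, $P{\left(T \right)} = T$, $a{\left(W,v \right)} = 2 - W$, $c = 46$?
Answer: $58006$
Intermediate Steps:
$t{\left(R,C \right)} = C - 10 C R$ ($t{\left(R,C \right)} = \left(2 - 12\right) R C + C = - 10 R C + C = - 10 C R + C = C - 10 C R$)
$-27600 + t{\left(-186,c \right)} = -27600 + 46 \left(1 - -1860\right) = -27600 + 46 \left(1 + 1860\right) = -27600 + 46 \cdot 1861 = -27600 + 85606 = 58006$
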